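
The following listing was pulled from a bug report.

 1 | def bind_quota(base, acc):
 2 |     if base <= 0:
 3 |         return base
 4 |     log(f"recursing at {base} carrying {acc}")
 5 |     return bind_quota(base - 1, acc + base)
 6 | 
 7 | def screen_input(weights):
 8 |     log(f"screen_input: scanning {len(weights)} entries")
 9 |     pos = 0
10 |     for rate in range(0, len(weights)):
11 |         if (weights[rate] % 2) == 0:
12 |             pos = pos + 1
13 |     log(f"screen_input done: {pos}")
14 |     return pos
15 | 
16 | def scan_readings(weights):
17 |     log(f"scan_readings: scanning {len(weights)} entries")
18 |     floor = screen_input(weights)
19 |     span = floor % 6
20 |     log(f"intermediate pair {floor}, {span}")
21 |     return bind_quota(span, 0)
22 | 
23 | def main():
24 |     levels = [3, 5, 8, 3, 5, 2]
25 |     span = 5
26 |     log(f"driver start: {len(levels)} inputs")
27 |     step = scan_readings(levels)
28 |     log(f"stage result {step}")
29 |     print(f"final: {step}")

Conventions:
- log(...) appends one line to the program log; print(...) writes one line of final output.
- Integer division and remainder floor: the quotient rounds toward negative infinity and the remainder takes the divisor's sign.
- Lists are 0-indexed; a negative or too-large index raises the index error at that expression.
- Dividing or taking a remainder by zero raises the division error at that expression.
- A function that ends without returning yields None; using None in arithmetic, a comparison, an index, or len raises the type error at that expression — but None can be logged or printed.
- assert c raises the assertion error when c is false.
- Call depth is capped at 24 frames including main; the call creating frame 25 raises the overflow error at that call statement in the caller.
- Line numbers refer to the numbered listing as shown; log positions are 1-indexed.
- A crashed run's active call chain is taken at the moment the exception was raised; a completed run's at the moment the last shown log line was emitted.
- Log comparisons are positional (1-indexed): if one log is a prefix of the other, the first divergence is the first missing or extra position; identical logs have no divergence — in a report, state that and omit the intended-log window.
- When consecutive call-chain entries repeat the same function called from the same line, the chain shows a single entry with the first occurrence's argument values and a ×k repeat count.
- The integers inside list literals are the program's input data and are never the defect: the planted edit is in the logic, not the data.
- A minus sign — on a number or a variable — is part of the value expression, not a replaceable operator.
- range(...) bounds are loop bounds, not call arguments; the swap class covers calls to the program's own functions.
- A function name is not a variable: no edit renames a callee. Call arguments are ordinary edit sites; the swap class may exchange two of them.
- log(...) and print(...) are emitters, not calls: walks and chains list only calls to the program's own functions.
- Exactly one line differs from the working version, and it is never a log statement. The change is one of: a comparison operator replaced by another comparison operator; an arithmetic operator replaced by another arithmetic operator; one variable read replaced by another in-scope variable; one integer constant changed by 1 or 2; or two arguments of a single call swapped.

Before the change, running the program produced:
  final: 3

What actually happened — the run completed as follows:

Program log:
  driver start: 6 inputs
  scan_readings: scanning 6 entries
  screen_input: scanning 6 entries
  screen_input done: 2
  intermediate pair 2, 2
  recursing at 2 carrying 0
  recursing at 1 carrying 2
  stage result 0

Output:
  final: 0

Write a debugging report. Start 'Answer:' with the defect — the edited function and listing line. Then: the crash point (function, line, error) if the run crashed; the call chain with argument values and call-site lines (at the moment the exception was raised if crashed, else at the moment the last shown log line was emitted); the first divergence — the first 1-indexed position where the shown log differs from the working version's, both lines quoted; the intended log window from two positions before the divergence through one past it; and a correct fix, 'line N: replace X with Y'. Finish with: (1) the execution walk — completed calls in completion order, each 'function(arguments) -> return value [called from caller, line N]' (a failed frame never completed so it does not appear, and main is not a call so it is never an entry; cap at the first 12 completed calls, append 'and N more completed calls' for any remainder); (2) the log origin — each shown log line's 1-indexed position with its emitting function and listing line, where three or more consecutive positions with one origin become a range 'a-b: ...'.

Answer: the defect is in bind_quota at line 3.
The tell: The log first diverges at position 8: the faulty run prints 'stage result 0' where the working version prints 'stage result 3'.
Call chain: main.
First divergence: at position 8 the run shows 'stage result 0' where the working version logs 'stage result 3'.
Intended log window:
  6: recursing at 2 carrying 0
  7: recursing at 1 carrying 2
  8: stage result 3
Execution walk:
  screen_input([3, 5, 8, 3, 5, 2]) -> 2  [called from scan_readings, line 18]
  bind_quota(0, 3) -> 0  [called from bind_quota, line 5]
  bind_quota(1, 2) -> 0  [called from bind_quota, line 5]
  bind_quota(2, 0) -> 0  [called from scan_readings, line 21]
  scan_readings([3, 5, 8, 3, 5, 2]) -> 0  [called from main, line 27]
Log line origins:
  1: emitted by main (line 26)
  2: emitted by scan_readings (line 17)
  3: emitted by screen_input (line 8)
  4: emitted by screen_input (line 13)
  5: emitted by scan_readings (line 20)
  6: emitted by bind_quota (line 4)
  7: emitted by bind_quota (line 4)
  8: emitted by main (line 28)
A correct fix: line 3: replace `base` with `acc`.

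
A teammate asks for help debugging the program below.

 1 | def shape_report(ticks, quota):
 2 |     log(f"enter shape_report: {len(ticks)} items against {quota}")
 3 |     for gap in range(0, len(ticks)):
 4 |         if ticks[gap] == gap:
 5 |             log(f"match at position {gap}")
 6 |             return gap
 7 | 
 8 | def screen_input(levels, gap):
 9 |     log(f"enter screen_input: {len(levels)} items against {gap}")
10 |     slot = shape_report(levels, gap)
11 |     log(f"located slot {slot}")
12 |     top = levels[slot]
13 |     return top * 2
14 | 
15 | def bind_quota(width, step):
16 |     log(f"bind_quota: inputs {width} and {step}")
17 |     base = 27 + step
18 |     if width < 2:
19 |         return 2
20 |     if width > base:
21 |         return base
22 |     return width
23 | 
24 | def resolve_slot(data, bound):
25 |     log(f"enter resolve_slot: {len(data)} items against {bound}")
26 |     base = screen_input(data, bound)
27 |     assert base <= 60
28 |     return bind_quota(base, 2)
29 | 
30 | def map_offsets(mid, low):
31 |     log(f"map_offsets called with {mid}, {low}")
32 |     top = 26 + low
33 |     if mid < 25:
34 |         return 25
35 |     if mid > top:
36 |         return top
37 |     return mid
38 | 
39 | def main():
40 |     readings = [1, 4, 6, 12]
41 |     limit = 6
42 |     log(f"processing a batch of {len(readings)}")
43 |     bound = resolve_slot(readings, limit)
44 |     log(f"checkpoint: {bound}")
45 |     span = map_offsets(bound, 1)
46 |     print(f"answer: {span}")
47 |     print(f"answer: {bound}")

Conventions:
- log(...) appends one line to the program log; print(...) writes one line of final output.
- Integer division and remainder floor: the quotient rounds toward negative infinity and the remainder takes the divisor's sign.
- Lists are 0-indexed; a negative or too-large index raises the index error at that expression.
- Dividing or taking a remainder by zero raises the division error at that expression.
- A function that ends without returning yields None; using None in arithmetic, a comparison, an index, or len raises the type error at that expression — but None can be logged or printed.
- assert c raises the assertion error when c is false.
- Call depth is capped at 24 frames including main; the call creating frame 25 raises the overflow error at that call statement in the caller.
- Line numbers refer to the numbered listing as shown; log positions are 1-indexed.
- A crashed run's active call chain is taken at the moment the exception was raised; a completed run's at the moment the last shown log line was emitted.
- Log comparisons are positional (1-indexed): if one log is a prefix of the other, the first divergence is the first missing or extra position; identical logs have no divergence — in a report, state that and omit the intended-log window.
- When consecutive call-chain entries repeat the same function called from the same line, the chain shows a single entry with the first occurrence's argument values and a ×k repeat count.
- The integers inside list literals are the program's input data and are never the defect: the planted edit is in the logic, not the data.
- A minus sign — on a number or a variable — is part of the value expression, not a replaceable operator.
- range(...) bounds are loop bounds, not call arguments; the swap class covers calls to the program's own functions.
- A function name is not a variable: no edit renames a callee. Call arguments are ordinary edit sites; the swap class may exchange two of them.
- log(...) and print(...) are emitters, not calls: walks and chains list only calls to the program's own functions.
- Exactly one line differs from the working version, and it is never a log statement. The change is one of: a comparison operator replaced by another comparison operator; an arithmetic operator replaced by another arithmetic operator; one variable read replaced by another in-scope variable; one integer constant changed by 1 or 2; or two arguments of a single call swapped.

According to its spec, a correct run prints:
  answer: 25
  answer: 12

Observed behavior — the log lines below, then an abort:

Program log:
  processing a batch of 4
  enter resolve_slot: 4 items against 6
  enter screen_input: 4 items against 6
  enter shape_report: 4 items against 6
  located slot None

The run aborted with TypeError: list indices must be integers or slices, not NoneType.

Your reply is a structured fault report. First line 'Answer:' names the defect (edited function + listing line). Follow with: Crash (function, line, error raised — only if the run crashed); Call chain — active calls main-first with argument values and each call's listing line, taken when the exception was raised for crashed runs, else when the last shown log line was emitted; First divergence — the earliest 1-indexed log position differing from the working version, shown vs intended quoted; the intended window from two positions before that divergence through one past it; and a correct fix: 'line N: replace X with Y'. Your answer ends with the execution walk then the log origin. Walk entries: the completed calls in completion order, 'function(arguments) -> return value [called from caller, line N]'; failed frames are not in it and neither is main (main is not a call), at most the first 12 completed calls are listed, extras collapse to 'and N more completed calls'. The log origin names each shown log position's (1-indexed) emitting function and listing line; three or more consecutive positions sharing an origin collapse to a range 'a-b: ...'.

Answer: the defect is in shape_report at line 4.
The tell: Log line 5 is where behavior first shows: 'located slot None' appears instead of 'match at position 2'.
Crash: screen_input, line 12, TypeError.
Call chain: main -> resolve_slot([1, 4, 6, 12], 6) (called at line 43) -> screen_input([1, 4, 6, 12], 6) (called at line 26).
First divergence: position 5 — shown 'located slot None', intended 'match at position 2'.
Intended log window:
  3: enter screen_input: 4 items against 6
  4: enter shape_report: 4 items against 6
  5: match at position 2
  6: located slot 2
Execution walk:
  shape_report([1, 4, 6, 12], 6) -> None  [called from screen_input, line 10]
Log line origins:
  1: logged in main at line 42
  2: logged in resolve_slot at line 25
  3: logged in screen_input at line 9
  4: logged in shape_report at line 2
  5: logged in screen_input at line 11
A correct fix: line 4: replace `ticks[gap] == gap` with `ticks[gap] == quota`.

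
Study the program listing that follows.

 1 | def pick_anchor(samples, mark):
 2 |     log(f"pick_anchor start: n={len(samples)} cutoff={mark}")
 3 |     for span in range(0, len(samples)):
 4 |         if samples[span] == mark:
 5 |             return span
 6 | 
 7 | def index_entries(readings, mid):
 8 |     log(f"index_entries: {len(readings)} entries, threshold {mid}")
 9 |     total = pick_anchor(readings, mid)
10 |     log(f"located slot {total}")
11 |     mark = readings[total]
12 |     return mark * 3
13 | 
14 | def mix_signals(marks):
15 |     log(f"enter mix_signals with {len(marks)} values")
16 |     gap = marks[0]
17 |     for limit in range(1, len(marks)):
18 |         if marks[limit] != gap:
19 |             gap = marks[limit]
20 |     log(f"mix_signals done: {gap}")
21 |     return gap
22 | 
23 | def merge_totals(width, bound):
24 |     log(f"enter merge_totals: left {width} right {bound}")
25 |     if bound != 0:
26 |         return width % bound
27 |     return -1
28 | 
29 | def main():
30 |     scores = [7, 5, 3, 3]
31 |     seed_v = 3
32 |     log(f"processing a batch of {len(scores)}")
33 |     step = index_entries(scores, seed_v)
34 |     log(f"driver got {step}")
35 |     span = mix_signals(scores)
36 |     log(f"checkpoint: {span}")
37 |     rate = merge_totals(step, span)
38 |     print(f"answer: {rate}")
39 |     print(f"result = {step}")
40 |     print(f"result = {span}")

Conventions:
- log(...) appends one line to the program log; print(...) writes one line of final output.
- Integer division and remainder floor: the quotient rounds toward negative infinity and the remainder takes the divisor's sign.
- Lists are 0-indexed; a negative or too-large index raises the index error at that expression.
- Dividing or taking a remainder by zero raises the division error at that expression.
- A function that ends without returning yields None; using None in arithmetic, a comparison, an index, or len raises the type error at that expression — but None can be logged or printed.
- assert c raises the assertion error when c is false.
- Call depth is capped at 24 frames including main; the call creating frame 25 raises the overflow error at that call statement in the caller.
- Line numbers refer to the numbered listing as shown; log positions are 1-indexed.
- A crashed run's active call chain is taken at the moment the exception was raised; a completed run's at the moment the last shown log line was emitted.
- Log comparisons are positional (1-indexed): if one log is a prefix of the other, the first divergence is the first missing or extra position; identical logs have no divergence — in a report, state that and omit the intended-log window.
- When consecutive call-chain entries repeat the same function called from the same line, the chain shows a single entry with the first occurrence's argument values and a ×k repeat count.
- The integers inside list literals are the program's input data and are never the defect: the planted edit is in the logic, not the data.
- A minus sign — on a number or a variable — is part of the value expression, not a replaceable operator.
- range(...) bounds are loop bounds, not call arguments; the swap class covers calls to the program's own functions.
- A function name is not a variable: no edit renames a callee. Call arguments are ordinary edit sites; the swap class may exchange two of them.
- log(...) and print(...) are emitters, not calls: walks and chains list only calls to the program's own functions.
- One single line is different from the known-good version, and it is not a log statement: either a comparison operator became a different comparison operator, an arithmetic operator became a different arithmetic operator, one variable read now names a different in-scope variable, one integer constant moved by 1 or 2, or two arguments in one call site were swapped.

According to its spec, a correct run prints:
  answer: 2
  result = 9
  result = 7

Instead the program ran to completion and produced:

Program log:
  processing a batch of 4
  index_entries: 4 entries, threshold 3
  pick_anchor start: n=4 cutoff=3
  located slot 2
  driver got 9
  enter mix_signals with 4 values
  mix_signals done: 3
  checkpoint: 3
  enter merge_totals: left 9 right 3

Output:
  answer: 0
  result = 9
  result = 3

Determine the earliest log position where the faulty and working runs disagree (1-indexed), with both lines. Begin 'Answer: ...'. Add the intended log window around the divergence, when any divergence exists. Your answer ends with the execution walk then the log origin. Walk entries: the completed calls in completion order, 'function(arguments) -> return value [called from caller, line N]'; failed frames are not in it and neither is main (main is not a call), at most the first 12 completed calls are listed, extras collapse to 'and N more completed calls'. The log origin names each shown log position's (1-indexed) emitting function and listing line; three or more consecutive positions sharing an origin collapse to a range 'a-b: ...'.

Answer: position 7 — shown 'mix_signals done: 3', intended 'mix_signals done: 7'.
Intended log window:
  5: driver got 9
  6: enter mix_signals with 4 values
  7: mix_signals done: 7
  8: checkpoint: 7
Execution walk:
  pick_anchor([7, 5, 3, 3], 3) -> 2  [called from index_entries, line 9]
  index_entries([7, 5, 3, 3], 3) -> 9  [called from main, line 33]
  mix_signals([7, 5, 3, 3]) -> 3  [called from main, line 35]
  merge_totals(9, 3) -> 0  [called from main, line 37]
Origin of each log line:
  1: emitted by main (line 32)
  2: emitted by index_entries (line 8)
  3: emitted by pick_anchor (line 2)
  4: emitted by index_entries (line 10)
  5: emitted by main (line 34)
  6: emitted by mix_signals (line 15)
  7: emitted by mix_signals (line 20)
  8: emitted by main (line 36)
  9: emitted by merge_totals (line 24)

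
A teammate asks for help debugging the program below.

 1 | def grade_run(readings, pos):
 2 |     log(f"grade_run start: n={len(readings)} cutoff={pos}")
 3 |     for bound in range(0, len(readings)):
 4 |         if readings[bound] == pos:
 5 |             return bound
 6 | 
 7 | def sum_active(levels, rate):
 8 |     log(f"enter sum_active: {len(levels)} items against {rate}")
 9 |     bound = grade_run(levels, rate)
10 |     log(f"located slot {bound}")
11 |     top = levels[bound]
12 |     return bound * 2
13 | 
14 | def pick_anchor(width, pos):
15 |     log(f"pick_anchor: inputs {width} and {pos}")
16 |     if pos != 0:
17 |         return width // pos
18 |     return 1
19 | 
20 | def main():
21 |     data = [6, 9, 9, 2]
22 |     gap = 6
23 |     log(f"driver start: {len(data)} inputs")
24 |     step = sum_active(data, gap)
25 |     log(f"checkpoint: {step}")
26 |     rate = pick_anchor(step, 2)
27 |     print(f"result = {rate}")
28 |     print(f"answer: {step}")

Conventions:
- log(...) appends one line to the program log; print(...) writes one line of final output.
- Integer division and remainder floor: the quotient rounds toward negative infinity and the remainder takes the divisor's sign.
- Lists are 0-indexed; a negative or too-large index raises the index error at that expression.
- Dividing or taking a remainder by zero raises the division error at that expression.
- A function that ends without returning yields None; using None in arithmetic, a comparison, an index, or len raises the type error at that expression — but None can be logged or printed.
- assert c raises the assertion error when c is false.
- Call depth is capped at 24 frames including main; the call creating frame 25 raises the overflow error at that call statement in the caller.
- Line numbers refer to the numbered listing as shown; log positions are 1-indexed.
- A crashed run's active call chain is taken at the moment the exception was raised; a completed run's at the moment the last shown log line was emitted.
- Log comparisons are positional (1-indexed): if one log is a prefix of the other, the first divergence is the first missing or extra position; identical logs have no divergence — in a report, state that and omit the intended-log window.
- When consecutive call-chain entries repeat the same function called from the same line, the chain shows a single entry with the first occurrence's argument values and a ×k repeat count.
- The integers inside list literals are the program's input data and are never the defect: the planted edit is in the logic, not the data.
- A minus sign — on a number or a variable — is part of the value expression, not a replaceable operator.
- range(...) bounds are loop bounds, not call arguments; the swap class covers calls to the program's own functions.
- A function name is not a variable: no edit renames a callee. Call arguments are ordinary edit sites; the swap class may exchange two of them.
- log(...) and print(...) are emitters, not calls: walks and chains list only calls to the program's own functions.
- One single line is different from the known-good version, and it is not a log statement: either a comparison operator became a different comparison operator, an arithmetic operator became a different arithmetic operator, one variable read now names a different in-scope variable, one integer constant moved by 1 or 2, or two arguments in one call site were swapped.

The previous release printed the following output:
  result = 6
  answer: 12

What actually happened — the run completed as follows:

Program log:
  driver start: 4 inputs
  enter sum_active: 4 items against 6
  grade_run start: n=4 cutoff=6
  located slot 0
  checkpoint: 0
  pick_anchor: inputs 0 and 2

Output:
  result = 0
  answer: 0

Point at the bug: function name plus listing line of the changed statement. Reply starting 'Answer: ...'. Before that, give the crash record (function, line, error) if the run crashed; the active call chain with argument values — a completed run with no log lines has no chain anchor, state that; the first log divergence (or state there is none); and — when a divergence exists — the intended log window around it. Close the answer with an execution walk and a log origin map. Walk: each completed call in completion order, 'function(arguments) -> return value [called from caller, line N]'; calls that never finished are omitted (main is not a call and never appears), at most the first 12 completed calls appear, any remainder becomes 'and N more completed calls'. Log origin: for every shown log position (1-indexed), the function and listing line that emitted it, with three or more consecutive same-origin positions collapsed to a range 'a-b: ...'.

Answer: the defect is in sum_active at line 12.
Key fact: The earliest visible damage is log position 5 — 'checkpoint: 0' rather than the intended 'checkpoint: 12'.
Call chain: main -> pick_anchor(0, 2) (called at line 26).
First divergence: position 5 — the shown line 'checkpoint: 0' should read 'checkpoint: 12'.
Intended log window:
  3: grade_run start: n=4 cutoff=6
  4: located slot 0
  5: checkpoint: 12
  6: pick_anchor: inputs 12 and 2
Execution walk:
  grade_run([6, 9, 9, 2], 6) -> 0  [called from sum_active, line 9]
  sum_active([6, 9, 9, 2], 6) -> 0  [called from main, line 24]
  pick_anchor(0, 2) -> 0  [called from main, line 26]
Log origins:
  1: from main, line 23
  2: from sum_active, line 8
  3: from grade_run, line 2
  4: from sum_active, line 10
  5: from main, line 25
  6: from pick_anchor, line 15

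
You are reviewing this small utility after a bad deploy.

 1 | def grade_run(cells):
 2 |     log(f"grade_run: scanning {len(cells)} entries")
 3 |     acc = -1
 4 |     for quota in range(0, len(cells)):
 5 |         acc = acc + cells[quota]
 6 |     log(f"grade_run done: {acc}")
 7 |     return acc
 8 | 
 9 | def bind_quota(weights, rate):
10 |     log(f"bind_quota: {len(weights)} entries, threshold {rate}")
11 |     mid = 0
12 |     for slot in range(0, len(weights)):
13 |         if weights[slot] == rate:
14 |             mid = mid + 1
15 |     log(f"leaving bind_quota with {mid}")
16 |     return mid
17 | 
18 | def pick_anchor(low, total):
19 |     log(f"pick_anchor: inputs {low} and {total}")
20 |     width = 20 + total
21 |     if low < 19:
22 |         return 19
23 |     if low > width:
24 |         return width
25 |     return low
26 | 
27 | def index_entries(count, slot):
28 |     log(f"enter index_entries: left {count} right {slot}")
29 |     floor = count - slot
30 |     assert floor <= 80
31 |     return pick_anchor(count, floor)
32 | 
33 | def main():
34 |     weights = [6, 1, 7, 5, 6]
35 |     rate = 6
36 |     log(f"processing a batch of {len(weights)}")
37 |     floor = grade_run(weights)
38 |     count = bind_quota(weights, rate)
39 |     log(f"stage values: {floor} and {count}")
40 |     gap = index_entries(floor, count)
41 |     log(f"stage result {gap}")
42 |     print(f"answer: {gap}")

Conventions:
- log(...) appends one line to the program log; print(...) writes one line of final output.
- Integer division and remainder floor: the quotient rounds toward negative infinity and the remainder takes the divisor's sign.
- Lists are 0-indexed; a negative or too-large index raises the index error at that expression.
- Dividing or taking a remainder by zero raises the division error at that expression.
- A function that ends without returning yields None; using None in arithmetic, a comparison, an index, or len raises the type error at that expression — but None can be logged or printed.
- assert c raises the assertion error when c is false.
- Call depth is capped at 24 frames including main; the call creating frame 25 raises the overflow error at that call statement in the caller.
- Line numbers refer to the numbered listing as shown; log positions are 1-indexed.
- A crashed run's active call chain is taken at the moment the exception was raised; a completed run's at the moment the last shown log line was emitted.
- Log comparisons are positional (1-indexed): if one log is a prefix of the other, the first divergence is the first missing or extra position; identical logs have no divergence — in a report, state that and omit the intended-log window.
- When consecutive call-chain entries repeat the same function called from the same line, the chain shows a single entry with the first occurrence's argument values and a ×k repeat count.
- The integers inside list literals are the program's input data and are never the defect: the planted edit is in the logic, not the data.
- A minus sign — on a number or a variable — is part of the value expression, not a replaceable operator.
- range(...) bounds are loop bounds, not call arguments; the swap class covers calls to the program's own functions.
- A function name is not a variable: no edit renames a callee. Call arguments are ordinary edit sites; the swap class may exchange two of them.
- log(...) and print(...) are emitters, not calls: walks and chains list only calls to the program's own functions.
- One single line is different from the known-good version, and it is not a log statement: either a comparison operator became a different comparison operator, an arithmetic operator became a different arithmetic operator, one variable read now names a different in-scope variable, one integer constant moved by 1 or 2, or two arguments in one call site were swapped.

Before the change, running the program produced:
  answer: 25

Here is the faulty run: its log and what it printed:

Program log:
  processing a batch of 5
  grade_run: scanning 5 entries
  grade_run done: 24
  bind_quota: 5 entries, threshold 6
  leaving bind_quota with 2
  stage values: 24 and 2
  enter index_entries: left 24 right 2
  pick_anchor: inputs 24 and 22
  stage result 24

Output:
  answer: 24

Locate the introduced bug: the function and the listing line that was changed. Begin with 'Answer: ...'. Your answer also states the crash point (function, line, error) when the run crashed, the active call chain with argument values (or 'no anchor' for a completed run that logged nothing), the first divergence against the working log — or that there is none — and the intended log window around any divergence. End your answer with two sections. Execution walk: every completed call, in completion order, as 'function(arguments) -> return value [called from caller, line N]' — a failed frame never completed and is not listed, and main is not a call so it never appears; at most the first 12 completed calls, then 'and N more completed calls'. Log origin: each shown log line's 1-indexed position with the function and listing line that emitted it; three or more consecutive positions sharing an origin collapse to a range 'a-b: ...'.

Answer: the defect is in grade_run at line 3.
Core observation: The log first diverges at position 3: the faulty run prints 'grade_run done: 24' where the working version prints 'grade_run done: 25'.
Call chain: main.
First divergence: position 3 — the shown line 'grade_run done: 24' should read 'grade_run done: 25'.
Intended log window:
  1: processing a batch of 5
  2: grade_run: scanning 5 entries
  3: grade_run done: 25
  4: bind_quota: 5 entries, threshold 6
Execution walk:
  grade_run([6, 1, 7, 5, 6]) -> 24  [called from main, line 37]
  bind_quota([6, 1, 7, 5, 6], 6) -> 2  [called from main, line 38]
  pick_anchor(24, 22) -> 24  [called from index_entries, line 31]
  index_entries(24, 2) -> 24  [called from main, line 40]
Log origin:
  1: from main, line 36
  2: from grade_run, line 2
  3: from grade_run, line 6
  4: from bind_quota, line 10
  5: from bind_quota, line 15
  6: from main, line 39
  7: from index_entries, line 28
  8: from pick_anchor, line 19
  9: from main, line 41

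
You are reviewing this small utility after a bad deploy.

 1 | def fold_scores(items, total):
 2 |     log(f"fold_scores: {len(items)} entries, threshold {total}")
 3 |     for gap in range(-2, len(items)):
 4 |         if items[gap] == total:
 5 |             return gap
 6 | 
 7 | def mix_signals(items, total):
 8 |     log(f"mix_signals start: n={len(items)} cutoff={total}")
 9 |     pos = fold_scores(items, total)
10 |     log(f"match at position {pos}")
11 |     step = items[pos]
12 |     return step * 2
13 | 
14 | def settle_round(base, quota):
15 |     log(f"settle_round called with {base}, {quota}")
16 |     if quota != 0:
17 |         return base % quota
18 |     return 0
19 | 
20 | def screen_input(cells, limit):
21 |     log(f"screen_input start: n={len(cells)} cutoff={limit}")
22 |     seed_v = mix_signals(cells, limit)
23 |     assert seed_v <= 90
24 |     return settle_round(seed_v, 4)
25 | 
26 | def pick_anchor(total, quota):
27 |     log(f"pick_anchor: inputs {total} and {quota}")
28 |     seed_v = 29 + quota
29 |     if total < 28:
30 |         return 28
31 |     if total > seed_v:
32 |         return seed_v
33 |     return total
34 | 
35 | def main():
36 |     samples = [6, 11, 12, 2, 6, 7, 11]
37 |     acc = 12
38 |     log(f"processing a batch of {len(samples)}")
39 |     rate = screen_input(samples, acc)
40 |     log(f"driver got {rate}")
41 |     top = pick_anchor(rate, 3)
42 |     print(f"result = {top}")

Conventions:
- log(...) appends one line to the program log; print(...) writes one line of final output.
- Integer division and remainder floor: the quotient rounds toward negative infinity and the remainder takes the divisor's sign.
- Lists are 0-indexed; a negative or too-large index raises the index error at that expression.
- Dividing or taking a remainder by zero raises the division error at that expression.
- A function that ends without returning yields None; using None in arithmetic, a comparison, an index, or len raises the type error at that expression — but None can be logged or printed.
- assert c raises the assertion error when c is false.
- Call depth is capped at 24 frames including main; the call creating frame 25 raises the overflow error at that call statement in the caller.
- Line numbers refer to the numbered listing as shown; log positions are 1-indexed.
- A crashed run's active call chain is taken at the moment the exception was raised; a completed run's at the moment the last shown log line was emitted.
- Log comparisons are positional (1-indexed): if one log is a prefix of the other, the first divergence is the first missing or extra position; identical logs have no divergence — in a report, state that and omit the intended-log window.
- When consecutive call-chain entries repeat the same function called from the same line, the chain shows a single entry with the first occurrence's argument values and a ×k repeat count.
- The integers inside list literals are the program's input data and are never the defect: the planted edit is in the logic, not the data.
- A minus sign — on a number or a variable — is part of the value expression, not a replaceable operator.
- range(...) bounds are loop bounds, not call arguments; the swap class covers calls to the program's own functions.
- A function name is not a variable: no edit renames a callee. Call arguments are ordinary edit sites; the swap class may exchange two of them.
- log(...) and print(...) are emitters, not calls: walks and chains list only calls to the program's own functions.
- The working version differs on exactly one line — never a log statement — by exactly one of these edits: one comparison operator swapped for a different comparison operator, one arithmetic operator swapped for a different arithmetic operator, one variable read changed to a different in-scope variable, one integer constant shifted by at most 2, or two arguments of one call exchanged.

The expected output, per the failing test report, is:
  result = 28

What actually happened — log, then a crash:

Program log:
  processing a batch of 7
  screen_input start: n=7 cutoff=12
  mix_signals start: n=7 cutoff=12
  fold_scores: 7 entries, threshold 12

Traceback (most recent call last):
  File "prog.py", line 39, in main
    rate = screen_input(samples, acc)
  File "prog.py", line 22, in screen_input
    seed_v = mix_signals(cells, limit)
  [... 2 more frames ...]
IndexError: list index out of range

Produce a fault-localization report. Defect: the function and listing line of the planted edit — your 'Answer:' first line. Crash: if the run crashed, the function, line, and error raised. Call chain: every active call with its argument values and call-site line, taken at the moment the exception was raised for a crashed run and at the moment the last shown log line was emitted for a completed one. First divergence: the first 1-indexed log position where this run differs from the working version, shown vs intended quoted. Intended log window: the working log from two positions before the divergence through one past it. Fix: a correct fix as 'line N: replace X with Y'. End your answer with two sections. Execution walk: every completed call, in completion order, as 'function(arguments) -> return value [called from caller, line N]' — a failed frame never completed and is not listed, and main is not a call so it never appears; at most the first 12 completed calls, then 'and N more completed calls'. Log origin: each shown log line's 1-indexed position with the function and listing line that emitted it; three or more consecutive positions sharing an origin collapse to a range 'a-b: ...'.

Answer: the defect is in fold_scores at line 3.
The tell: Only 4 log lines were emitted before the run died; the intended continuation was 'match at position 2'.
Crash: fold_scores, line 4, IndexError.
Call chain: main -> screen_input([6, 11, 12, 2, 6, 7, 11], 12) (called at line 39) -> mix_signals([6, 11, 12, 2, 6, 7, 11], 12) (called at line 22) -> fold_scores([6, 11, 12, 2, 6, 7, 11], 12) (called at line 9).
First divergence: position 5 — after 4 matching lines the faulty run goes silent; intended next line 'match at position 2'.
Intended log window:
  3: mix_signals start: n=7 cutoff=12
  4: fold_scores: 7 entries, threshold 12
  5: match at position 2
  6: settle_round called with 24, 4
Execution walk:
  (no call completed)
Log origins:
  1: emitted by main (line 38)
  2: emitted by screen_input (line 21)
  3: emitted by mix_signals (line 8)
  4: emitted by fold_scores (line 2)
A correct fix: line 3: replace `-2` with `0`.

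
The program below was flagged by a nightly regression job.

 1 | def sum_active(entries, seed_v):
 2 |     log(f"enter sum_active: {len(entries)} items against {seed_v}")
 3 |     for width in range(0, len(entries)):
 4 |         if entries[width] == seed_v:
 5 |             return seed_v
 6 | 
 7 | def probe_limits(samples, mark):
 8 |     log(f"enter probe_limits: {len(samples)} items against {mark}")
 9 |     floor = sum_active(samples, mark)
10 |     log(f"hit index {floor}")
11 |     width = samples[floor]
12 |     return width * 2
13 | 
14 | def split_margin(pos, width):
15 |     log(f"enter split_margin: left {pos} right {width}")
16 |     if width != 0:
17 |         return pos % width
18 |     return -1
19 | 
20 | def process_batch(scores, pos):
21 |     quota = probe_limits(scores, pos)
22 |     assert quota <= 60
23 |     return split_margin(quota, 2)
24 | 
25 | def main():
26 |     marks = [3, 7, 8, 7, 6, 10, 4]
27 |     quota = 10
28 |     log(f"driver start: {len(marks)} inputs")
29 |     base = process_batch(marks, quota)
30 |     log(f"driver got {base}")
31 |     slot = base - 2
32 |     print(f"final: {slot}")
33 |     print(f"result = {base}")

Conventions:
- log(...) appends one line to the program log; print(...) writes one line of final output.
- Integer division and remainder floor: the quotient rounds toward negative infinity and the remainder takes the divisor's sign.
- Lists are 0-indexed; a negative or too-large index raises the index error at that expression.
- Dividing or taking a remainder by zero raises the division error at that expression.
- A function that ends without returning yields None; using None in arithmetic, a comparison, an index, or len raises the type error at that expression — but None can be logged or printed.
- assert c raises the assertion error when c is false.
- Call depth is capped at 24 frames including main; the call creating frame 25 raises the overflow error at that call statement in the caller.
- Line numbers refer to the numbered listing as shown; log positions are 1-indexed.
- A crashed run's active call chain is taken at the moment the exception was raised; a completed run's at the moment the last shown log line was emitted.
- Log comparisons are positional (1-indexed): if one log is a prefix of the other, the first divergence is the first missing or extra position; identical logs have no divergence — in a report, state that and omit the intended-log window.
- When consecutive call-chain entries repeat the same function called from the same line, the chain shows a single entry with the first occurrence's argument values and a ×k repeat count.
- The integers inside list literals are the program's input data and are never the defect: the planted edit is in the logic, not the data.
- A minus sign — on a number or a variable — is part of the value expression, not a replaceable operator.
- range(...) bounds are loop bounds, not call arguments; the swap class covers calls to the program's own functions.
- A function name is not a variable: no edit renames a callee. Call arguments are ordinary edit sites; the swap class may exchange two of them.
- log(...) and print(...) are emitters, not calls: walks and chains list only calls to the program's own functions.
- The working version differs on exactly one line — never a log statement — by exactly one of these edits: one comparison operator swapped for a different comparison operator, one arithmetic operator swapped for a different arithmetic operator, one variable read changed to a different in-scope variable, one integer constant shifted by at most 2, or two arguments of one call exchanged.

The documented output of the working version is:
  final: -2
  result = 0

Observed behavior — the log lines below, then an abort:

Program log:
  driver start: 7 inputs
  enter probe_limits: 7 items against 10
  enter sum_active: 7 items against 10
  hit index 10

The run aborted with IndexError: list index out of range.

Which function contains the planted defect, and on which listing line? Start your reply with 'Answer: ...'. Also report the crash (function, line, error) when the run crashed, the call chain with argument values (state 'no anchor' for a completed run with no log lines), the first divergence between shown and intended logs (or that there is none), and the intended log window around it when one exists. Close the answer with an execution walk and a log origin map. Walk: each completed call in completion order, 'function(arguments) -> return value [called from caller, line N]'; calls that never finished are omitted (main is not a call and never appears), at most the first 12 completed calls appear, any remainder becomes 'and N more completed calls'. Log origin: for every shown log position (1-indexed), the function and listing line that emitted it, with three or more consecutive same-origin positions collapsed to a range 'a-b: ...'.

Answer: the defect is in sum_active at line 5.
Core observation: Position 4 is the first bad log line: 'hit index 10' should read 'hit index 5'.
Crash: probe_limits, line 11, IndexError.
Call chain: main -> process_batch([3, 7, 8, 7, 6, 10, 4], 10) (called at line 29) -> probe_limits([3, 7, 8, 7, 6, 10, 4], 10) (called at line 21).
First divergence: at position 4 the run shows 'hit index 10' where the working version logs 'hit index 5'.
Intended log window:
  2: enter probe_limits: 7 items against 10
  3: enter sum_active: 7 items against 10
  4: hit index 5
  5: enter split_margin: left 20 right 2
Execution walk:
  sum_active([3, 7, 8, 7, 6, 10, 4], 10) -> 10  [called from probe_limits, line 9]
Log line origins:
  1: from main, line 28
  2: from probe_limits, line 8
  3: from sum_active, line 2
  4: from probe_limits, line 10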